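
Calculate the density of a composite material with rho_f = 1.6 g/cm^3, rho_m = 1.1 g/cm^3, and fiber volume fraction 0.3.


rho_c = rho_f*Vf + rho_m*(1-Vf) = 1.6*0.3 + 1.1*0.7 = 1.25 g/cm^3

1.25 g/cm^3


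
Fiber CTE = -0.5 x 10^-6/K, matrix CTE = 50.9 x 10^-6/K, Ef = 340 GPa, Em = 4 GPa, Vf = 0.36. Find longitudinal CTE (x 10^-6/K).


E1 = Ef*Vf + Em*(1-Vf) = 124.96
alpha_1 = (alpha_f*Ef*Vf + alpha_m*Em*(1-Vf))/E1 = 0.55 x 10^-6/K

0.55 x 10^-6/K


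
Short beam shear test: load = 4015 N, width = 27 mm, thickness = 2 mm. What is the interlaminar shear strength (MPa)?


ILSS = 3F/(4bh) = 3*4015/(4*27*2) = 55.76 MPa

55.76 MPa


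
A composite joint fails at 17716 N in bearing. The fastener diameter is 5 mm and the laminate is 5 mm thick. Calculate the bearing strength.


sigma_br = F/(d*h) = 17716/(5*5) = 708.6 MPa

708.6 MPa


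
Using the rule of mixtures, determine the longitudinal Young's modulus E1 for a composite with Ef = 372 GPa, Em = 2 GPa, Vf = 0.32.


E1 = Ef*Vf + Em*(1-Vf) = 372*0.32 + 2*0.68 = 120.4 GPa

120.4 GPa


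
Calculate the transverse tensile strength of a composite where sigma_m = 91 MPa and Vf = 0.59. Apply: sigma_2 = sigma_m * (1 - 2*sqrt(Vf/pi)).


factor = 1 - 2*sqrt(0.59/pi) = 0.1333
sigma_2 = 91 * 0.1333 = 12.13 MPa

12.13 MPa


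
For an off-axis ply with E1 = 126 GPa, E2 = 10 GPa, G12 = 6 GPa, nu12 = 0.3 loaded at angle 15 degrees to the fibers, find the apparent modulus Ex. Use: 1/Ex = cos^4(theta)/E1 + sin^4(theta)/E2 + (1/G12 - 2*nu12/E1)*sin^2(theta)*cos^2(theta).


cos^4(15) = 0.870513, sin^4(15) = 0.004487, sin^2(15)*cos^2(15) = 0.0625
1/G12 - 2*nu12/E1 = 1/6 - 2*0.3/126 = 0.161905 GPa^-1
1/Ex = 0.870513/126 + 0.004487/10 + 0.161905*0.0625 = 0.0174766 GPa^-1
Ex = 57.22 GPa

57.22 GPa


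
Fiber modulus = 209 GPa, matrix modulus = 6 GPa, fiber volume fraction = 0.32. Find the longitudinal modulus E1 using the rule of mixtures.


E1 = Ef*Vf + Em*(1-Vf) = 209*0.32 + 6*0.68 = 70.96 GPa

70.96 GPa


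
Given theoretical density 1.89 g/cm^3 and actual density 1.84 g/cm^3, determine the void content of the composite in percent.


Void% = (rho_theo - rho_actual)/rho_theo * 100 = (1.89 - 1.84)/1.89 * 100 = 2.65%

2.65%


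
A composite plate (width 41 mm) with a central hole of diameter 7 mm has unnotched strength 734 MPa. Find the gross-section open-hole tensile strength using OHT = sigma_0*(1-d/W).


OHT = sigma_0*(1-d/W) = 734*(1-7/41) = 608.7 MPa

608.7 MPa


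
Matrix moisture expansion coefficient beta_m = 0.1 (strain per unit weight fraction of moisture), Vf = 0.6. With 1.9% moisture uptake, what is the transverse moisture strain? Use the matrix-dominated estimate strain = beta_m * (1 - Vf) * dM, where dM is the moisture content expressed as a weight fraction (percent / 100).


dM = 1.9/100 = 0.019
strain = beta_m * (1-Vf) * dM = 0.1 * 0.4 * 0.019 = 0.00076

0.00076


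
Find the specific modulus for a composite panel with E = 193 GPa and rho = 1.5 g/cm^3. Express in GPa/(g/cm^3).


Specific stiffness = E/rho = 193/1.5 = 128.7 GPa/(g/cm^3)

128.7 GPa/(g/cm^3)


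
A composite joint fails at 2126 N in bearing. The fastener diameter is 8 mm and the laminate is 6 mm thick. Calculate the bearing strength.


sigma_br = F/(d*h) = 2126/(8*6) = 44.3 MPa

44.3 MPa


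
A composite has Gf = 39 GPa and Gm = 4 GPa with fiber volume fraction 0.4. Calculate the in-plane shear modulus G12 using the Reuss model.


1/G12 = Vf/Gf + (1-Vf)/Gm = 0.4/39 + 0.6/4
G12 = 6.24 GPa

6.24 GPa


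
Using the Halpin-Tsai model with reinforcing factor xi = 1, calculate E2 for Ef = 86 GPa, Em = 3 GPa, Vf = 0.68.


eta = (Ef/Em - 1)/(Ef/Em + xi) = (28.6667 - 1)/(28.6667 + 1) = 0.9326
E2 = Em*(1+xi*eta*Vf)/(1-eta*Vf) = 13.4 GPa

13.4 GPa


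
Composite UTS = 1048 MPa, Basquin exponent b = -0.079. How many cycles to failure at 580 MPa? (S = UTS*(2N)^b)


N = 0.5 * (S/UTS)^(1/b) = 0.5 * (580/1048)^(1/-0.079) = 893.9024 cycles

893.9024 cycles


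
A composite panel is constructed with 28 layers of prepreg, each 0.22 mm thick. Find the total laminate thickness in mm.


h = n * t_ply = 28 * 0.22 = 6.16 mm

6.16 mm


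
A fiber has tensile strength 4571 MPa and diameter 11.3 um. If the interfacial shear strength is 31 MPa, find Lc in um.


Lc = sigma_f * d / (2 * tau_i) = 4571 * 11.3 / (2 * 31) = 833.1 um

833.1 um


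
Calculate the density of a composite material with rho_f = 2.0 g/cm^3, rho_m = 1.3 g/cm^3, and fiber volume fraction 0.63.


rho_c = rho_f*Vf + rho_m*(1-Vf) = 2.0*0.63 + 1.3*0.37 = 1.741 g/cm^3

1.741 g/cm^3


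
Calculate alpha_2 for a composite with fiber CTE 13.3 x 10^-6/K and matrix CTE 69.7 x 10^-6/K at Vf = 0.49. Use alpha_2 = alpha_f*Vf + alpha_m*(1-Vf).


alpha_2 = alpha_f*Vf + alpha_m*(1-Vf) = 13.3*0.49 + 69.7*0.51 = 42.1 x 10^-6/K

42.1 x 10^-6/K


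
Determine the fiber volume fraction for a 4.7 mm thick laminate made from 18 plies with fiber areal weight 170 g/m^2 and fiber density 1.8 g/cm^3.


Vf = n * FAW / (rho_f * h * 1000) = 18 * 170 / (1.8 * 4.7 * 1000) = 0.3617

0.3617


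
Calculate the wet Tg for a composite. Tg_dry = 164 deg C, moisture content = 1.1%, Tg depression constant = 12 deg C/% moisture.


Tg_wet = Tg_dry - k*moisture = 164 - 12*1.1 = 150.8 deg C

150.8 deg C


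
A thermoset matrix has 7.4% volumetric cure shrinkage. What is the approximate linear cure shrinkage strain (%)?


Linear shrinkage ≈ vol_shrink/3 = 7.4/3 = 2.467%

2.467%


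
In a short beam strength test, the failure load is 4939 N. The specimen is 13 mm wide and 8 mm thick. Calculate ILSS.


ILSS = 3F/(4bh) = 3*4939/(4*13*8) = 35.62 MPa

35.62 MPa


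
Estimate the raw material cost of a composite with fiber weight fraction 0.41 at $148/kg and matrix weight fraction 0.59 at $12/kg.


Cost = cost_f*Wf + cost_m*Wm = 148*0.41 + 12*0.59 = $67.76/kg

$67.76/kg


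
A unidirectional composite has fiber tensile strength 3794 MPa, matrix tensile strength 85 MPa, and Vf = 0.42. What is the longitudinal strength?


sigma_1 = sigma_f*Vf + sigma_m*(1-Vf) = 3794*0.42 + 85*0.58 = 1642.8 MPa

1642.8 MPa


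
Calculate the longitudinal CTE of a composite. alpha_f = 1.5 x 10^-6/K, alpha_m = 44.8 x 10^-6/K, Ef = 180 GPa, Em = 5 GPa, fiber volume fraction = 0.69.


E1 = Ef*Vf + Em*(1-Vf) = 125.75
alpha_1 = (alpha_f*Ef*Vf + alpha_m*Em*(1-Vf))/E1 = 2.03 x 10^-6/K

2.03 x 10^-6/K


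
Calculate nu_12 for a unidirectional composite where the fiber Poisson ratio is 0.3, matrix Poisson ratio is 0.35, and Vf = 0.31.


nu_12 = nu_f*Vf + nu_m*(1-Vf) = 0.3*0.31 + 0.35*0.69 = 0.3345

0.3345


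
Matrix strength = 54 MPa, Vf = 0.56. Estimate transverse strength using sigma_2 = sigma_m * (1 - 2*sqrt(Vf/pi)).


factor = 1 - 2*sqrt(0.56/pi) = 0.1556
sigma_2 = 54 * 0.1556 = 8.4 MPa

8.4 MPa


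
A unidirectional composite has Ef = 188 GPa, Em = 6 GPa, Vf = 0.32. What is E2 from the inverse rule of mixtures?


1/E2 = Vf/Ef + (1-Vf)/Em = 0.32/188 + 0.68/6
E2 = 8.69 GPa

8.69 GPa


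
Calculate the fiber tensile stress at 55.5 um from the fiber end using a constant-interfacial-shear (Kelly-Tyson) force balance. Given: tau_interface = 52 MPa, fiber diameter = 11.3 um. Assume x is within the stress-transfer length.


Force balance: sigma_f * (pi*d^2/4) = tau * (pi*d) * x  ->  sigma_f = 4 * tau * x / d
sigma_f = 4 * 52 * 55.5 / 11.3 = 1021.6 MPa

1021.6 MPa


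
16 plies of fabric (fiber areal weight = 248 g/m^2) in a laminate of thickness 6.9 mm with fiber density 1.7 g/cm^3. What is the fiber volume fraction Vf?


Vf = n * FAW / (rho_f * h * 1000) = 16 * 248 / (1.7 * 6.9 * 1000) = 0.3383

0.3383


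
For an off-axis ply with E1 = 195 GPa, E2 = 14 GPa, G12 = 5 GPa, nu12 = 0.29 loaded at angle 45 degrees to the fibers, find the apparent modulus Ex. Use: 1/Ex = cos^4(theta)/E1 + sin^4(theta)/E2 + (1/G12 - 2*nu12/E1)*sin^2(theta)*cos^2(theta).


cos^4(45) = 0.25, sin^4(45) = 0.25, sin^2(45)*cos^2(45) = 0.25
1/G12 - 2*nu12/E1 = 1/5 - 2*0.29/195 = 0.197026 GPa^-1
1/Ex = 0.25/195 + 0.25/14 + 0.197026*0.25 = 0.0683956 GPa^-1
Ex = 14.62 GPa

14.62 GPa


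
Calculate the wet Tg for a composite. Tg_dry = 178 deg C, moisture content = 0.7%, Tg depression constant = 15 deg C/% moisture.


Tg_wet = Tg_dry - k*moisture = 178 - 15*0.7 = 167.5 deg C

167.5 deg C


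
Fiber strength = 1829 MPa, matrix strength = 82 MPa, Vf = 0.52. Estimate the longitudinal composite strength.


sigma_1 = sigma_f*Vf + sigma_m*(1-Vf) = 1829*0.52 + 82*0.48 = 990.4 MPa

990.4 MPa


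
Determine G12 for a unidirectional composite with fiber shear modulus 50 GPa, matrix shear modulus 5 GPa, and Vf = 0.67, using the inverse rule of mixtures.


1/G12 = Vf/Gf + (1-Vf)/Gm = 0.67/50 + 0.33/5
G12 = 12.59 GPa

12.59 GPa


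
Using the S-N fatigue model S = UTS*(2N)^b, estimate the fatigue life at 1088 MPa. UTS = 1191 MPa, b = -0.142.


N = 0.5 * (S/UTS)^(1/b) = 0.5 * (1088/1191)^(1/-0.142) = 0.9454 cycles

0.9454 cycles


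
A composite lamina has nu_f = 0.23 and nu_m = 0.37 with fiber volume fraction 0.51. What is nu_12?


nu_12 = nu_f*Vf + nu_m*(1-Vf) = 0.23*0.51 + 0.37*0.49 = 0.2986

0.2986


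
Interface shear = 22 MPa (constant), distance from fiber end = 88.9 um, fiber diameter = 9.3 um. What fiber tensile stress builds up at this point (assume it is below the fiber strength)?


Force balance: sigma_f * (pi*d^2/4) = tau * (pi*d) * x  ->  sigma_f = 4 * tau * x / d
sigma_f = 4 * 22 * 88.9 / 9.3 = 841.2 MPa

841.2 MPa


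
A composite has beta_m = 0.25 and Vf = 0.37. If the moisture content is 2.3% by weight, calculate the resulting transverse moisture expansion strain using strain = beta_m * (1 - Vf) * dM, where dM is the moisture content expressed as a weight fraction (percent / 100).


dM = 2.3/100 = 0.023
strain = beta_m * (1-Vf) * dM = 0.25 * 0.63 * 0.023 = 0.0036225

0.0036225


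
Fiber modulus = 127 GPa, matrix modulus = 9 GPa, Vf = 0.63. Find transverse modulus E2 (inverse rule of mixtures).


1/E2 = Vf/Ef + (1-Vf)/Em = 0.63/127 + 0.37/9
E2 = 21.71 GPa

21.71 GPa


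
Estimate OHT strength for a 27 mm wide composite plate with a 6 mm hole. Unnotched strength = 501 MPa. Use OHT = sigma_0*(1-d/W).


OHT = sigma_0*(1-d/W) = 501*(1-6/27) = 389.7 MPa

389.7 MPa


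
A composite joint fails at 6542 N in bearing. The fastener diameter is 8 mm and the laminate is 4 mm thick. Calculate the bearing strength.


sigma_br = F/(d*h) = 6542/(8*4) = 204.4 MPa

204.4 MPa


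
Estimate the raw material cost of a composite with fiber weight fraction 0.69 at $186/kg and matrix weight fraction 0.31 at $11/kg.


Cost = cost_f*Wf + cost_m*Wm = 186*0.69 + 11*0.31 = $131.75/kg

$131.75/kg


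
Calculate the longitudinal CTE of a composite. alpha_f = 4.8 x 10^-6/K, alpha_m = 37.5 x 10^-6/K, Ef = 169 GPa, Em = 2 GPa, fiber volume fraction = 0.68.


E1 = Ef*Vf + Em*(1-Vf) = 115.56
alpha_1 = (alpha_f*Ef*Vf + alpha_m*Em*(1-Vf))/E1 = 4.98 x 10^-6/K

4.98 x 10^-6/K


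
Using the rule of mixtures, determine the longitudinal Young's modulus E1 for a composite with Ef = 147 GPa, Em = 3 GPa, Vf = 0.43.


E1 = Ef*Vf + Em*(1-Vf) = 147*0.43 + 3*0.57 = 64.92 GPa

64.92 GPa


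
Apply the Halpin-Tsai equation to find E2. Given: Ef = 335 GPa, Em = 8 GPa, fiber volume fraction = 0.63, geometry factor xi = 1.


eta = (Ef/Em - 1)/(Ef/Em + xi) = (41.875 - 1)/(41.875 + 1) = 0.9534
E2 = Em*(1+xi*eta*Vf)/(1-eta*Vf) = 32.06 GPa

32.06 GPa


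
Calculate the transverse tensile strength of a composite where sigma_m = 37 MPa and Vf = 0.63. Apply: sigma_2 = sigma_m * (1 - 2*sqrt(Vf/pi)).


factor = 1 - 2*sqrt(0.63/pi) = 0.1044
sigma_2 = 37 * 0.1044 = 3.86 MPa

3.86 MPa


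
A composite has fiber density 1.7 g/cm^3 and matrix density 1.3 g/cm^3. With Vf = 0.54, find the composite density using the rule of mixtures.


rho_c = rho_f*Vf + rho_m*(1-Vf) = 1.7*0.54 + 1.3*0.46 = 1.516 g/cm^3

1.516 g/cm^3


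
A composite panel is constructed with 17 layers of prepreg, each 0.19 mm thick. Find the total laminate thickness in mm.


h = n * t_ply = 17 * 0.19 = 3.23 mm

3.23 mm


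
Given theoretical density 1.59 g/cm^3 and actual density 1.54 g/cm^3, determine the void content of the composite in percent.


Void% = (rho_theo - rho_actual)/rho_theo * 100 = (1.59 - 1.54)/1.59 * 100 = 3.14%

3.14%


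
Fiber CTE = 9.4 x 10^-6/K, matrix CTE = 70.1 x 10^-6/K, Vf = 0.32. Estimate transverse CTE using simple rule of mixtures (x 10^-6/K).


alpha_2 = alpha_f*Vf + alpha_m*(1-Vf) = 9.4*0.32 + 70.1*0.68 = 50.7 x 10^-6/K

50.7 x 10^-6/K


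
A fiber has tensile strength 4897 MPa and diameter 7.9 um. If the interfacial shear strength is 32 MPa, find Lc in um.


Lc = sigma_f * d / (2 * tau_i) = 4897 * 7.9 / (2 * 32) = 604.5 um

604.5 um


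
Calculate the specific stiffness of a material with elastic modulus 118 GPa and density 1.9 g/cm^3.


Specific stiffness = E/rho = 118/1.9 = 62.1 GPa/(g/cm^3)

62.1 GPa/(g/cm^3)


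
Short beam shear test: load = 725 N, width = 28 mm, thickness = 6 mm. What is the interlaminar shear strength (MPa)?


ILSS = 3F/(4bh) = 3*725/(4*28*6) = 3.24 MPa

3.24 MPa


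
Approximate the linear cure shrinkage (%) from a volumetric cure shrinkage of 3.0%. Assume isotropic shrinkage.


Linear shrinkage ≈ vol_shrink/3 = 3.0/3 = 1.0%

1.0%


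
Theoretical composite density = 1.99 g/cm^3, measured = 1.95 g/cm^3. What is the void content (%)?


Void% = (rho_theo - rho_actual)/rho_theo * 100 = (1.99 - 1.95)/1.99 * 100 = 2.01%

2.01%


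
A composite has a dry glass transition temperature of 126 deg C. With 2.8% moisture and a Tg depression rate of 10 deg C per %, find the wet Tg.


Tg_wet = Tg_dry - k*moisture = 126 - 10*2.8 = 98.0 deg C

98.0 deg C


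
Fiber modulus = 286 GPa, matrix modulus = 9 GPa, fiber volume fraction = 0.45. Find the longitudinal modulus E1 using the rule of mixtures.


E1 = Ef*Vf + Em*(1-Vf) = 286*0.45 + 9*0.55 = 133.65 GPa

133.65 GPa


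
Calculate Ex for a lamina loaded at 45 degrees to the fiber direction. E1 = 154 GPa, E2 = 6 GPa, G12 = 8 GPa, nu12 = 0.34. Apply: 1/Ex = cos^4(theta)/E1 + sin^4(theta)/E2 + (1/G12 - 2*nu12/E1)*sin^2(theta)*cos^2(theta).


cos^4(45) = 0.25, sin^4(45) = 0.25, sin^2(45)*cos^2(45) = 0.25
1/G12 - 2*nu12/E1 = 1/8 - 2*0.34/154 = 0.120584 GPa^-1
1/Ex = 0.25/154 + 0.25/6 + 0.120584*0.25 = 0.0734361 GPa^-1
Ex = 13.62 GPa

13.62 GPa


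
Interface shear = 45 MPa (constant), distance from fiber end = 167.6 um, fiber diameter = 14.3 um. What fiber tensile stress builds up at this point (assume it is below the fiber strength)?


Force balance: sigma_f * (pi*d^2/4) = tau * (pi*d) * x  ->  sigma_f = 4 * tau * x / d
sigma_f = 4 * 45 * 167.6 / 14.3 = 2109.7 MPa

2109.7 MPa


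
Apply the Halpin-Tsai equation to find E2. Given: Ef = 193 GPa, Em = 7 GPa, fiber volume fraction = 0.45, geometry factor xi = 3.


eta = (Ef/Em - 1)/(Ef/Em + xi) = (27.5714 - 1)/(27.5714 + 3) = 0.8692
E2 = Em*(1+xi*eta*Vf)/(1-eta*Vf) = 24.99 GPa

24.99 GPa


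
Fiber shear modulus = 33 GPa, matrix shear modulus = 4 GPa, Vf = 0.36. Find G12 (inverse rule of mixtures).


1/G12 = Vf/Gf + (1-Vf)/Gm = 0.36/33 + 0.64/4
G12 = 5.85 GPa

5.85 GPa


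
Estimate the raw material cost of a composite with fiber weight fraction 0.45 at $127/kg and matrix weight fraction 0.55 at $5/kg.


Cost = cost_f*Wf + cost_m*Wm = 127*0.45 + 5*0.55 = $59.9/kg

$59.9/kg


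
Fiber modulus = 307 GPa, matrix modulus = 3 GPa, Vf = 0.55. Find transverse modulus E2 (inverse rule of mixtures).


1/E2 = Vf/Ef + (1-Vf)/Em = 0.55/307 + 0.45/3
E2 = 6.59 GPa

6.59 GPa


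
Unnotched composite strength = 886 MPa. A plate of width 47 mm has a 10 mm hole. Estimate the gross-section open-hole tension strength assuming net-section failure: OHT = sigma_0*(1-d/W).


OHT = sigma_0*(1-d/W) = 886*(1-10/47) = 697.5 MPa

697.5 MPa


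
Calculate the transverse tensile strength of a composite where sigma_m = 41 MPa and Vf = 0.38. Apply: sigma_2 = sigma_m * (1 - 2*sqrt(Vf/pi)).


factor = 1 - 2*sqrt(0.38/pi) = 0.3044
sigma_2 = 41 * 0.3044 = 12.48 MPa

12.48 MPa


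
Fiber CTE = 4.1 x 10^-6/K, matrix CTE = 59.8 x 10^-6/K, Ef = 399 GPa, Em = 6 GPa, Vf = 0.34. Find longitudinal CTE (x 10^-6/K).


E1 = Ef*Vf + Em*(1-Vf) = 139.62
alpha_1 = (alpha_f*Ef*Vf + alpha_m*Em*(1-Vf))/E1 = 5.68 x 10^-6/K

5.68 x 10^-6/K


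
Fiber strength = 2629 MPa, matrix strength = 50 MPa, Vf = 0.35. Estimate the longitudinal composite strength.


sigma_1 = sigma_f*Vf + sigma_m*(1-Vf) = 2629*0.35 + 50*0.65 = 952.7 MPa

952.7 MPa


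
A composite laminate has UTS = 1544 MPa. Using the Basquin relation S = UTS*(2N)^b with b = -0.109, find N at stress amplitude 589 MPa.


N = 0.5 * (S/UTS)^(1/b) = 0.5 * (589/1544)^(1/-0.109) = 3457.1095 cycles

3457.1095 cycles


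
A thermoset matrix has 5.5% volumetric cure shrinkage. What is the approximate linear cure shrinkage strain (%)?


Linear shrinkage ≈ vol_shrink/3 = 5.5/3 = 1.833%

1.833%


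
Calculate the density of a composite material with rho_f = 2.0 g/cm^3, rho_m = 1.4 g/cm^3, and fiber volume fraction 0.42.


rho_c = rho_f*Vf + rho_m*(1-Vf) = 2.0*0.42 + 1.4*0.58 = 1.652 g/cm^3

1.652 g/cm^3


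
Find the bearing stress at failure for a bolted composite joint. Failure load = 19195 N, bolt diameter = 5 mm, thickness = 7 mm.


sigma_br = F/(d*h) = 19195/(5*7) = 548.4 MPa

548.4 MPa


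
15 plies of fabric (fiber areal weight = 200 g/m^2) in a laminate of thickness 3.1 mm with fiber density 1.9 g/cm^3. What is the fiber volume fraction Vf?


Vf = n * FAW / (rho_f * h * 1000) = 15 * 200 / (1.9 * 3.1 * 1000) = 0.5093

0.5093


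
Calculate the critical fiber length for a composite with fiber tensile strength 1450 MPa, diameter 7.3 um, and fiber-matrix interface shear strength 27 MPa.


Lc = sigma_f * d / (2 * tau_i) = 1450 * 7.3 / (2 * 27) = 196.0 um

196.0 um


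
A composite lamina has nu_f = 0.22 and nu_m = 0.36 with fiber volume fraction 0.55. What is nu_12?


nu_12 = nu_f*Vf + nu_m*(1-Vf) = 0.22*0.55 + 0.36*0.45 = 0.283

0.283


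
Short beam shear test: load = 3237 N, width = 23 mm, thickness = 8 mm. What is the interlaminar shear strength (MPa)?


ILSS = 3F/(4bh) = 3*3237/(4*23*8) = 13.19 MPa

13.19 MPa


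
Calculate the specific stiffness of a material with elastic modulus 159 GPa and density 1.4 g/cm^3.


Specific stiffness = E/rho = 159/1.4 = 113.6 GPa/(g/cm^3)

113.6 GPa/(g/cm^3)


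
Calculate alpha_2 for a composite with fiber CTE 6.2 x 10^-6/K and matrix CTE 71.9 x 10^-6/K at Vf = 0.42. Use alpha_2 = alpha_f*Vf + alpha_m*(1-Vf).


alpha_2 = alpha_f*Vf + alpha_m*(1-Vf) = 6.2*0.42 + 71.9*0.58 = 44.3 x 10^-6/K

44.3 x 10^-6/K


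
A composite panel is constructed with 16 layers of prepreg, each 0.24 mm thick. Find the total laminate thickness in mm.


h = n * t_ply = 16 * 0.24 = 3.84 mm

3.84 mm


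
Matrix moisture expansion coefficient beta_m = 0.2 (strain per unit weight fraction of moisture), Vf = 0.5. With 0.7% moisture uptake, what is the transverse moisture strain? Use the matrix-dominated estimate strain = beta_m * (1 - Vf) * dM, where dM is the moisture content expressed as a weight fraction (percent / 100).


dM = 0.7/100 = 0.007
strain = beta_m * (1-Vf) * dM = 0.2 * 0.5 * 0.007 = 0.0007

0.0007


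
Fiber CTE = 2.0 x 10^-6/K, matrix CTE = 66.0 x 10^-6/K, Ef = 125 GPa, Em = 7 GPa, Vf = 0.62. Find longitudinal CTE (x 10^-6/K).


E1 = Ef*Vf + Em*(1-Vf) = 80.16
alpha_1 = (alpha_f*Ef*Vf + alpha_m*Em*(1-Vf))/E1 = 4.12 x 10^-6/K

4.12 x 10^-6/K


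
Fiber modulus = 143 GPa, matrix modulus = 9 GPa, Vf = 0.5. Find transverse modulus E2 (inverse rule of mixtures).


1/E2 = Vf/Ef + (1-Vf)/Em = 0.5/143 + 0.5/9
E2 = 16.93 GPa

16.93 GPa


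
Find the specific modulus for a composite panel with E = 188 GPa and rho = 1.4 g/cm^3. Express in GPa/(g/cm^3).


Specific stiffness = E/rho = 188/1.4 = 134.3 GPa/(g/cm^3)

134.3 GPa/(g/cm^3)


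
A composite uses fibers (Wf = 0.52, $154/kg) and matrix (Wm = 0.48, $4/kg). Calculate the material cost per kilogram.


Cost = cost_f*Wf + cost_m*Wm = 154*0.52 + 4*0.48 = $82.0/kg

$82.0/kg


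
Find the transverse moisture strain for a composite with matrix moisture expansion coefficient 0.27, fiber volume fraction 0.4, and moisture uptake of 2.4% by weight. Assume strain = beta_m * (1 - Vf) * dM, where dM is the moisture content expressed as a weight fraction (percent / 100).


dM = 2.4/100 = 0.024
strain = beta_m * (1-Vf) * dM = 0.27 * 0.6 * 0.024 = 0.003888

0.003888


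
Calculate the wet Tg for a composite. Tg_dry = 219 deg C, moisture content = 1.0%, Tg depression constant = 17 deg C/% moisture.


Tg_wet = Tg_dry - k*moisture = 219 - 17*1.0 = 202.0 deg C

202.0 deg C


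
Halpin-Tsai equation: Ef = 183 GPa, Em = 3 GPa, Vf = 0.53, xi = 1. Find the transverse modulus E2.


eta = (Ef/Em - 1)/(Ef/Em + xi) = (61.0 - 1)/(61.0 + 1) = 0.9677
E2 = Em*(1+xi*eta*Vf)/(1-eta*Vf) = 9.32 GPa

9.32 GPa


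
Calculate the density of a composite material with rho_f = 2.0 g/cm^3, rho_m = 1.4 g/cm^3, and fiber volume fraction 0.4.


rho_c = rho_f*Vf + rho_m*(1-Vf) = 2.0*0.4 + 1.4*0.6 = 1.64 g/cm^3

1.64 g/cm^3


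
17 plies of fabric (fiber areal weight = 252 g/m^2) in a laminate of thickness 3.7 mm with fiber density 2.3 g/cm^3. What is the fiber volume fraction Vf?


Vf = n * FAW / (rho_f * h * 1000) = 17 * 252 / (2.3 * 3.7 * 1000) = 0.5034

0.5034


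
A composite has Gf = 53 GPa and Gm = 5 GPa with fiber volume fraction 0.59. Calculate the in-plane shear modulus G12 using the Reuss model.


1/G12 = Vf/Gf + (1-Vf)/Gm = 0.59/53 + 0.41/5
G12 = 10.74 GPa

10.74 GPa


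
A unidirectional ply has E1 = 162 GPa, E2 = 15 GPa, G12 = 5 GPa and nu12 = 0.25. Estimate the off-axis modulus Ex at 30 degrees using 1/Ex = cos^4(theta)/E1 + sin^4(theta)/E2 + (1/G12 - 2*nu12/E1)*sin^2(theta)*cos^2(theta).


cos^4(30) = 0.5625, sin^4(30) = 0.0625, sin^2(30)*cos^2(30) = 0.1875
1/G12 - 2*nu12/E1 = 1/5 - 2*0.25/162 = 0.196914 GPa^-1
1/Ex = 0.5625/162 + 0.0625/15 + 0.196914*0.1875 = 0.0445602 GPa^-1
Ex = 22.44 GPa

22.44 GPa


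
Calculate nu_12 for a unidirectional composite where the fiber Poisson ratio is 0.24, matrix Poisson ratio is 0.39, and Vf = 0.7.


nu_12 = nu_f*Vf + nu_m*(1-Vf) = 0.24*0.7 + 0.39*0.3 = 0.285

0.285


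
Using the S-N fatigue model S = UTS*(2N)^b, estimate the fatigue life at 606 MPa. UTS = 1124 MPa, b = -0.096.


N = 0.5 * (S/UTS)^(1/b) = 0.5 * (606/1124)^(1/-0.096) = 311.6707 cycles

311.6707 cycles


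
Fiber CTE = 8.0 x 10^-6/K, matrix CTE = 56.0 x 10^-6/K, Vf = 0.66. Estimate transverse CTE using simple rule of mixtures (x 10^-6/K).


alpha_2 = alpha_f*Vf + alpha_m*(1-Vf) = 8.0*0.66 + 56.0*0.34 = 24.3 x 10^-6/K

24.3 x 10^-6/K


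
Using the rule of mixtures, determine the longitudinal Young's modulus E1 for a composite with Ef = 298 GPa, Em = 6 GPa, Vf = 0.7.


E1 = Ef*Vf + Em*(1-Vf) = 298*0.7 + 6*0.3 = 210.4 GPa

210.4 GPa


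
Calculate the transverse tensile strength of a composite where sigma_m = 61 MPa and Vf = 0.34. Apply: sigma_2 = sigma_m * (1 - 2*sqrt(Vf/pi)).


factor = 1 - 2*sqrt(0.34/pi) = 0.342
sigma_2 = 61 * 0.342 = 20.86 MPa

20.86 MPa


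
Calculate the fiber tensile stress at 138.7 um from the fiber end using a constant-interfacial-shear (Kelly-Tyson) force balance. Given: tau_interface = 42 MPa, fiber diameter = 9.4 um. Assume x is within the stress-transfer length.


Force balance: sigma_f * (pi*d^2/4) = tau * (pi*d) * x  ->  sigma_f = 4 * tau * x / d
sigma_f = 4 * 42 * 138.7 / 9.4 = 2478.9 MPa

2478.9 MPa


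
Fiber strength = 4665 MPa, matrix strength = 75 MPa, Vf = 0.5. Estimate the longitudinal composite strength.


sigma_1 = sigma_f*Vf + sigma_m*(1-Vf) = 4665*0.5 + 75*0.5 = 2370.0 MPa

2370.0 MPa


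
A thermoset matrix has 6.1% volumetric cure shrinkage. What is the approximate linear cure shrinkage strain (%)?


Linear shrinkage ≈ vol_shrink/3 = 6.1/3 = 2.033%

2.033%


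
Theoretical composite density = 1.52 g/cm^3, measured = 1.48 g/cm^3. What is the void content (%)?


Void% = (rho_theo - rho_actual)/rho_theo * 100 = (1.52 - 1.48)/1.52 * 100 = 2.63%

2.63%


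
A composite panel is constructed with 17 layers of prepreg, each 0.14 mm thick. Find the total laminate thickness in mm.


h = n * t_ply = 17 * 0.14 = 2.38 mm

2.38 mm


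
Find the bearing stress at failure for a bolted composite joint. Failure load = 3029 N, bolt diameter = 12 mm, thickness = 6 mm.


sigma_br = F/(d*h) = 3029/(12*6) = 42.1 MPa

42.1 MPa


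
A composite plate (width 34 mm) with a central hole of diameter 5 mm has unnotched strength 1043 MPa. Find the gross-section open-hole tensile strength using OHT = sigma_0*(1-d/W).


OHT = sigma_0*(1-d/W) = 1043*(1-5/34) = 889.6 MPa

889.6 MPa


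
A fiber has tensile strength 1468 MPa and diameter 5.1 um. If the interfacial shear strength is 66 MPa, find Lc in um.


Lc = sigma_f * d / (2 * tau_i) = 1468 * 5.1 / (2 * 66) = 56.7 um

56.7 um


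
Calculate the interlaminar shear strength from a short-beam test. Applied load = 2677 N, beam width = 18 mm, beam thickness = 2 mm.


ILSS = 3F/(4bh) = 3*2677/(4*18*2) = 55.77 MPa

55.77 MPa


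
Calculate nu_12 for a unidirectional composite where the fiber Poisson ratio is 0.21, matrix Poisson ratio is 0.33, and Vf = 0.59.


nu_12 = nu_f*Vf + nu_m*(1-Vf) = 0.21*0.59 + 0.33*0.41 = 0.2592

0.2592


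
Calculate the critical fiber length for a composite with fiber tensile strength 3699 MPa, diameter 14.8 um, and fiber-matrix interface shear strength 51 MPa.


Lc = sigma_f * d / (2 * tau_i) = 3699 * 14.8 / (2 * 51) = 536.7 um

536.7 um


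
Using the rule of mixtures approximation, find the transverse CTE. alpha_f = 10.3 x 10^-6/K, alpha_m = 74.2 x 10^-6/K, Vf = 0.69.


alpha_2 = alpha_f*Vf + alpha_m*(1-Vf) = 10.3*0.69 + 74.2*0.31 = 30.1 x 10^-6/K

30.1 x 10^-6/K


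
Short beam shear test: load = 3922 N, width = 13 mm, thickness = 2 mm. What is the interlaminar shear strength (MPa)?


ILSS = 3F/(4bh) = 3*3922/(4*13*2) = 113.13 MPa

113.13 MPa


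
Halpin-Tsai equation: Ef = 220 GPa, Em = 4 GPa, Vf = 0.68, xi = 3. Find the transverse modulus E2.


eta = (Ef/Em - 1)/(Ef/Em + xi) = (55.0 - 1)/(55.0 + 3) = 0.931
E2 = Em*(1+xi*eta*Vf)/(1-eta*Vf) = 31.61 GPa

31.61 GPa


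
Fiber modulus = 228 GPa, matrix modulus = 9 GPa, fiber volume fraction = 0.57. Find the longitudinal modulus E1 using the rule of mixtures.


E1 = Ef*Vf + Em*(1-Vf) = 228*0.57 + 9*0.43 = 133.83 GPa

133.83 GPa


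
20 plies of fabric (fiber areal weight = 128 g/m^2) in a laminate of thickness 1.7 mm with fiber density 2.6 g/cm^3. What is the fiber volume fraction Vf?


Vf = n * FAW / (rho_f * h * 1000) = 20 * 128 / (2.6 * 1.7 * 1000) = 0.5792

0.5792


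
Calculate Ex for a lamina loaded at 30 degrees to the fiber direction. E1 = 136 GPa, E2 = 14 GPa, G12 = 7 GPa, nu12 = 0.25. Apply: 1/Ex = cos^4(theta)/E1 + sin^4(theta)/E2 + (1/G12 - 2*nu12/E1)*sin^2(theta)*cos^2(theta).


cos^4(30) = 0.5625, sin^4(30) = 0.0625, sin^2(30)*cos^2(30) = 0.1875
1/G12 - 2*nu12/E1 = 1/7 - 2*0.25/136 = 0.139181 GPa^-1
1/Ex = 0.5625/136 + 0.0625/14 + 0.139181*0.1875 = 0.0346967 GPa^-1
Ex = 28.82 GPa

28.82 GPa


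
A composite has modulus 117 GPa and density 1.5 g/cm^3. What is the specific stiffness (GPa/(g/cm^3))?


Specific stiffness = E/rho = 117/1.5 = 78.0 GPa/(g/cm^3)

78.0 GPa/(g/cm^3)


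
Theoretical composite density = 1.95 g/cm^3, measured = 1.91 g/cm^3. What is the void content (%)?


Void% = (rho_theo - rho_actual)/rho_theo * 100 = (1.95 - 1.91)/1.95 * 100 = 2.05%

2.05%


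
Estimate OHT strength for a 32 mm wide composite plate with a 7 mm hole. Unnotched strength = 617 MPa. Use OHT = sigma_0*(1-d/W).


OHT = sigma_0*(1-d/W) = 617*(1-7/32) = 482.0 MPa

482.0 MPa


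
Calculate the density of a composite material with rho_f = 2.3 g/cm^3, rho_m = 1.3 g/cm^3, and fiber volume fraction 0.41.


rho_c = rho_f*Vf + rho_m*(1-Vf) = 2.3*0.41 + 1.3*0.59 = 1.71 g/cm^3

1.71 g/cm^3


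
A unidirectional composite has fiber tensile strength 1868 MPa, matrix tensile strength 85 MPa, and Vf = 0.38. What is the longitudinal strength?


sigma_1 = sigma_f*Vf + sigma_m*(1-Vf) = 1868*0.38 + 85*0.62 = 762.5 MPa

762.5 MPa


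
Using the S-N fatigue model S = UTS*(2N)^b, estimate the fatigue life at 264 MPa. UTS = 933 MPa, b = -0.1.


N = 0.5 * (S/UTS)^(1/b) = 0.5 * (264/933)^(1/-0.1) = 151966.2592 cycles

151966.2592 cycles


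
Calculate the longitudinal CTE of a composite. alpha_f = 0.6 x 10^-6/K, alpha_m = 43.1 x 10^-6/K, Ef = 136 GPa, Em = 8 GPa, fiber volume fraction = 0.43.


E1 = Ef*Vf + Em*(1-Vf) = 63.04
alpha_1 = (alpha_f*Ef*Vf + alpha_m*Em*(1-Vf))/E1 = 3.67 x 10^-6/K

3.67 x 10^-6/K


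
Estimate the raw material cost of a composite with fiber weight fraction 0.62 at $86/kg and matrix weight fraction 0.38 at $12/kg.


Cost = cost_f*Wf + cost_m*Wm = 86*0.62 + 12*0.38 = $57.88/kg

$57.88/kg


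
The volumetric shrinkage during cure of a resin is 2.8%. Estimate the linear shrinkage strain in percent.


Linear shrinkage ≈ vol_shrink/3 = 2.8/3 = 0.933%

0.933%


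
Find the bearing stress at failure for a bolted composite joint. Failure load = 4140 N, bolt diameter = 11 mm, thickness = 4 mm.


sigma_br = F/(d*h) = 4140/(11*4) = 94.1 MPa

94.1 MPa


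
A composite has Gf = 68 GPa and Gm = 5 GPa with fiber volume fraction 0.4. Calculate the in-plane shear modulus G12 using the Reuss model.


1/G12 = Vf/Gf + (1-Vf)/Gm = 0.4/68 + 0.6/5
G12 = 7.94 GPa

7.94 GPa


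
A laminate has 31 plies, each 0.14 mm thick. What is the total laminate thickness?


h = n * t_ply = 31 * 0.14 = 4.34 mm

4.34 mm


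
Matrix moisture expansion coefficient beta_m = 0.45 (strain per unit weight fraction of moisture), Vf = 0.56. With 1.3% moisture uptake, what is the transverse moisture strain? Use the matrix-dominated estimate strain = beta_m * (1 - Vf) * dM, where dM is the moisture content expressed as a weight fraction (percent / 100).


dM = 1.3/100 = 0.013
strain = beta_m * (1-Vf) * dM = 0.45 * 0.44 * 0.013 = 0.002574

0.002574


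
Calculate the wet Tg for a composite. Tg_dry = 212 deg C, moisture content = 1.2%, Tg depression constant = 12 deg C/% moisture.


Tg_wet = Tg_dry - k*moisture = 212 - 12*1.2 = 197.6 deg C

197.6 deg C


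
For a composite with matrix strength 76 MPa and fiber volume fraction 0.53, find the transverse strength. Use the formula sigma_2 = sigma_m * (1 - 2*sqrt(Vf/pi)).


factor = 1 - 2*sqrt(0.53/pi) = 0.1785
sigma_2 = 76 * 0.1785 = 13.57 MPa

13.57 MPa


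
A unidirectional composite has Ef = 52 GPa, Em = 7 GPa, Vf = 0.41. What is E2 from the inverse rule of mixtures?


1/E2 = Vf/Ef + (1-Vf)/Em = 0.41/52 + 0.59/7
E2 = 10.85 GPa

10.85 GPa


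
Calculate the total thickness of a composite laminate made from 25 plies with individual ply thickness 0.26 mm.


h = n * t_ply = 25 * 0.26 = 6.5 mm

6.5 mm


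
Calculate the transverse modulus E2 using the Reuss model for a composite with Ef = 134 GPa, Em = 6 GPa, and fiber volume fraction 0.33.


1/E2 = Vf/Ef + (1-Vf)/Em = 0.33/134 + 0.67/6
E2 = 8.76 GPa

8.76 GPa


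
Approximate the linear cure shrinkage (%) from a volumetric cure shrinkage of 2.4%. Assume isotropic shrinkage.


Linear shrinkage ≈ vol_shrink/3 = 2.4/3 = 0.8%

0.8%


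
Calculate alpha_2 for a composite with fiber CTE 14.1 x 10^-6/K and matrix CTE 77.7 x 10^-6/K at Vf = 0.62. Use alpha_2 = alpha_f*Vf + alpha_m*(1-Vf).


alpha_2 = alpha_f*Vf + alpha_m*(1-Vf) = 14.1*0.62 + 77.7*0.38 = 38.3 x 10^-6/K

38.3 x 10^-6/K


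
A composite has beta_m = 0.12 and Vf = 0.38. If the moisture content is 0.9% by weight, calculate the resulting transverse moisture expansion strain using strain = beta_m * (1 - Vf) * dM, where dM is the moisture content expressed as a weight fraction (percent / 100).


dM = 0.9/100 = 0.009
strain = beta_m * (1-Vf) * dM = 0.12 * 0.62 * 0.009 = 0.0006696

0.0006696


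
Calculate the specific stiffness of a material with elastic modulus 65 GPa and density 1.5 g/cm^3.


Specific stiffness = E/rho = 65/1.5 = 43.3 GPa/(g/cm^3)

43.3 GPa/(g/cm^3)


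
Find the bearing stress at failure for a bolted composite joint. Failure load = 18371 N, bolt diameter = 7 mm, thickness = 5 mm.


sigma_br = F/(d*h) = 18371/(7*5) = 524.9 MPa

524.9 MPa


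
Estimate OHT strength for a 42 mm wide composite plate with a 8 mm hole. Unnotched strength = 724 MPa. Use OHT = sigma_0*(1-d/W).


OHT = sigma_0*(1-d/W) = 724*(1-8/42) = 586.1 MPa

586.1 MPa


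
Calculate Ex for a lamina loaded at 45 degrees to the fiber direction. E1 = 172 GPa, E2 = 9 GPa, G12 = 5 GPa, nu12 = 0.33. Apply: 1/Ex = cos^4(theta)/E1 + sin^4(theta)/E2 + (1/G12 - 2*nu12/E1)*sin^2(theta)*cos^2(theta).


cos^4(45) = 0.25, sin^4(45) = 0.25, sin^2(45)*cos^2(45) = 0.25
1/G12 - 2*nu12/E1 = 1/5 - 2*0.33/172 = 0.196163 GPa^-1
1/Ex = 0.25/172 + 0.25/9 + 0.196163*0.25 = 0.078272 GPa^-1
Ex = 12.78 GPa

12.78 GPa


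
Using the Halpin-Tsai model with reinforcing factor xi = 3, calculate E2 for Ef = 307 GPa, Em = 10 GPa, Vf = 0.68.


eta = (Ef/Em - 1)/(Ef/Em + xi) = (30.7 - 1)/(30.7 + 3) = 0.8813
E2 = Em*(1+xi*eta*Vf)/(1-eta*Vf) = 69.82 GPa

69.82 GPa


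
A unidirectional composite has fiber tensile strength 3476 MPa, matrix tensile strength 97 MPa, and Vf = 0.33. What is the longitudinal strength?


sigma_1 = sigma_f*Vf + sigma_m*(1-Vf) = 3476*0.33 + 97*0.67 = 1212.1 MPa

1212.1 MPa


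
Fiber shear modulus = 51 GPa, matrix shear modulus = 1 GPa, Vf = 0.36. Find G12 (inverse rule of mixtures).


1/G12 = Vf/Gf + (1-Vf)/Gm = 0.36/51 + 0.64/1
G12 = 1.55 GPa

1.55 GPa


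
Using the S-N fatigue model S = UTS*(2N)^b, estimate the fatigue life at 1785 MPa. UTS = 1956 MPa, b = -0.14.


N = 0.5 * (S/UTS)^(1/b) = 0.5 * (1785/1956)^(1/-0.14) = 0.9611 cycles

0.9611 cycles


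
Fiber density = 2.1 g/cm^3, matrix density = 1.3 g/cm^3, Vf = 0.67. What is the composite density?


rho_c = rho_f*Vf + rho_m*(1-Vf) = 2.1*0.67 + 1.3*0.33 = 1.836 g/cm^3

1.836 g/cm^3


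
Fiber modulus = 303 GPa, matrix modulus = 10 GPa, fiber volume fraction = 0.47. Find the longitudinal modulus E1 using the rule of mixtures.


E1 = Ef*Vf + Em*(1-Vf) = 303*0.47 + 10*0.53 = 147.71 GPa

147.71 GPa


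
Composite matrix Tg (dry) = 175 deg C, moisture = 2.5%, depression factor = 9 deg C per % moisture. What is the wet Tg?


Tg_wet = Tg_dry - k*moisture = 175 - 9*2.5 = 152.5 deg C

152.5 deg C


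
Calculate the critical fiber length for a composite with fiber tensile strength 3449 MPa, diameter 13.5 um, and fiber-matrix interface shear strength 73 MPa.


Lc = sigma_f * d / (2 * tau_i) = 3449 * 13.5 / (2 * 73) = 318.9 um

318.9 um


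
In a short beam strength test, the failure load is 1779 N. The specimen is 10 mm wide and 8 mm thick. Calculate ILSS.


ILSS = 3F/(4bh) = 3*1779/(4*10*8) = 16.68 MPa

16.68 MPa


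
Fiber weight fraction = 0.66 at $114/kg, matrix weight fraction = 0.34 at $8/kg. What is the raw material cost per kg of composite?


Cost = cost_f*Wf + cost_m*Wm = 114*0.66 + 8*0.34 = $77.96/kg

$77.96/kg


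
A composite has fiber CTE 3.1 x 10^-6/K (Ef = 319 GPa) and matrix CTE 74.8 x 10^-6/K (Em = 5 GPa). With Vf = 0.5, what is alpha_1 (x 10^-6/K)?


E1 = Ef*Vf + Em*(1-Vf) = 162.0
alpha_1 = (alpha_f*Ef*Vf + alpha_m*Em*(1-Vf))/E1 = 4.21 x 10^-6/K

4.21 x 10^-6/K


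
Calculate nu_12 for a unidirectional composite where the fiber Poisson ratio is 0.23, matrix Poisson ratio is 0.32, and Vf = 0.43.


nu_12 = nu_f*Vf + nu_m*(1-Vf) = 0.23*0.43 + 0.32*0.57 = 0.2813

0.2813


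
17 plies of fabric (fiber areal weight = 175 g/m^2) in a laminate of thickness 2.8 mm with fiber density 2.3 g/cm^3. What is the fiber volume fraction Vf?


Vf = n * FAW / (rho_f * h * 1000) = 17 * 175 / (2.3 * 2.8 * 1000) = 0.462

0.462


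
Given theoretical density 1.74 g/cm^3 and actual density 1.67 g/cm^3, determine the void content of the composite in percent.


Void% = (rho_theo - rho_actual)/rho_theo * 100 = (1.74 - 1.67)/1.74 * 100 = 4.02%

4.02%


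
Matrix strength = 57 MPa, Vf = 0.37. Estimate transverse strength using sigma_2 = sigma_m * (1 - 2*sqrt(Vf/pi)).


factor = 1 - 2*sqrt(0.37/pi) = 0.3136
sigma_2 = 57 * 0.3136 = 17.88 MPa

17.88 MPa


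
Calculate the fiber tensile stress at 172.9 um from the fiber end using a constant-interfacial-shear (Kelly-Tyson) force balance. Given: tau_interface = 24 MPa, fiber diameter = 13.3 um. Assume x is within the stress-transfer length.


Force balance: sigma_f * (pi*d^2/4) = tau * (pi*d) * x  ->  sigma_f = 4 * tau * x / d
sigma_f = 4 * 24 * 172.9 / 13.3 = 1248.0 MPa

1248.0 MPa


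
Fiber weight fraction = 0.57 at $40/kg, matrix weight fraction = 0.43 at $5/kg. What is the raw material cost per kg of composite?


Cost = cost_f*Wf + cost_m*Wm = 40*0.57 + 5*0.43 = $24.95/kg

$24.95/kg


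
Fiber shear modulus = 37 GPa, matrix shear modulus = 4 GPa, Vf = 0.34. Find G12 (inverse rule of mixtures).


1/G12 = Vf/Gf + (1-Vf)/Gm = 0.34/37 + 0.66/4
G12 = 5.74 GPa

5.74 GPa


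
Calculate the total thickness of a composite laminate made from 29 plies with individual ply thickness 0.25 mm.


h = n * t_ply = 29 * 0.25 = 7.25 mm

7.25 mm


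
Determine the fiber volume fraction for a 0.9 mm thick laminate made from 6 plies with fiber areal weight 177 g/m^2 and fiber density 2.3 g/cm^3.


Vf = n * FAW / (rho_f * h * 1000) = 6 * 177 / (2.3 * 0.9 * 1000) = 0.513

0.513


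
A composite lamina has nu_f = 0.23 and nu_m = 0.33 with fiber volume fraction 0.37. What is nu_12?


nu_12 = nu_f*Vf + nu_m*(1-Vf) = 0.23*0.37 + 0.33*0.63 = 0.293

0.293


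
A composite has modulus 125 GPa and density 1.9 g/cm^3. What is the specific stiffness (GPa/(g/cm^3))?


Specific stiffness = E/rho = 125/1.9 = 65.8 GPa/(g/cm^3)

65.8 GPa/(g/cm^3)


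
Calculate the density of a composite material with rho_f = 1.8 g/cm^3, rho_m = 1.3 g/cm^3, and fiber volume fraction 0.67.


rho_c = rho_f*Vf + rho_m*(1-Vf) = 1.8*0.67 + 1.3*0.33 = 1.635 g/cm^3

1.635 g/cm^3


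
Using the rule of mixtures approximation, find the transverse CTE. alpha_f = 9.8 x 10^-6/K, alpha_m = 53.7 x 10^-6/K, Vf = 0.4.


alpha_2 = alpha_f*Vf + alpha_m*(1-Vf) = 9.8*0.4 + 53.7*0.6 = 36.1 x 10^-6/K

36.1 x 10^-6/K


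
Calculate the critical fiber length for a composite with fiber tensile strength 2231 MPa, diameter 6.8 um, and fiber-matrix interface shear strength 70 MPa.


Lc = sigma_f * d / (2 * tau_i) = 2231 * 6.8 / (2 * 70) = 108.4 um

108.4 um


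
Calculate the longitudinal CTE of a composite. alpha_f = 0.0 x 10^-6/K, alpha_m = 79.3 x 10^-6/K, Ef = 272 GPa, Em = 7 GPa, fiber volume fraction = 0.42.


E1 = Ef*Vf + Em*(1-Vf) = 118.3
alpha_1 = (alpha_f*Ef*Vf + alpha_m*Em*(1-Vf))/E1 = 2.72 x 10^-6/K

2.72 x 10^-6/K


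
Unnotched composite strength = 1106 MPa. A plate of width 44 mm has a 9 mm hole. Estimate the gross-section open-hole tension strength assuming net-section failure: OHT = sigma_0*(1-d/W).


OHT = sigma_0*(1-d/W) = 1106*(1-9/44) = 879.8 MPa

879.8 MPa


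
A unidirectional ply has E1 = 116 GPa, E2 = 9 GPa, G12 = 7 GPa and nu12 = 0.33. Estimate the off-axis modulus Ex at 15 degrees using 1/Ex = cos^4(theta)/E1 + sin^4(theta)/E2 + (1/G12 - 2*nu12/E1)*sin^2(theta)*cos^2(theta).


cos^4(15) = 0.870513, sin^4(15) = 0.004487, sin^2(15)*cos^2(15) = 0.0625
1/G12 - 2*nu12/E1 = 1/7 - 2*0.33/116 = 0.137167 GPa^-1
1/Ex = 0.870513/116 + 0.004487/9 + 0.137167*0.0625 = 0.016576 GPa^-1
Ex = 60.33 GPa

60.33 GPa
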